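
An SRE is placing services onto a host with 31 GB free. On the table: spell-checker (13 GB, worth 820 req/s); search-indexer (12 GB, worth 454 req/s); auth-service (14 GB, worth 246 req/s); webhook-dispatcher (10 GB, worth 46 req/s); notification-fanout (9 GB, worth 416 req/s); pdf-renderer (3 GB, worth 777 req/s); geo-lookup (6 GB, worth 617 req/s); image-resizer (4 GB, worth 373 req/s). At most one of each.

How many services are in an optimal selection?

4

Optimal total is 2630.
One optimal bundle: spell-checker + notification-fanout + pdf-renderer + geo-lookup (31 GB).
All optima have 4 services.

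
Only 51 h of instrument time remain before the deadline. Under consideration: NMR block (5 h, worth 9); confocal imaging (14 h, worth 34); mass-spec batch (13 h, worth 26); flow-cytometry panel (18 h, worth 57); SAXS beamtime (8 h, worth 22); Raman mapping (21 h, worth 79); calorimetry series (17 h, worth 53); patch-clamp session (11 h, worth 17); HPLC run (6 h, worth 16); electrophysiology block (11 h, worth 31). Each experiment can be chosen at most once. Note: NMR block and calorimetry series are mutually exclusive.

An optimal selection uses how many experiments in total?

Best achievable expected citations is 167.
One optimal bundle: flow-cytometry panel + Raman mapping + electrophysiology block (50 h).
Any selection reaching 167 contains exactly 3 experiments.

3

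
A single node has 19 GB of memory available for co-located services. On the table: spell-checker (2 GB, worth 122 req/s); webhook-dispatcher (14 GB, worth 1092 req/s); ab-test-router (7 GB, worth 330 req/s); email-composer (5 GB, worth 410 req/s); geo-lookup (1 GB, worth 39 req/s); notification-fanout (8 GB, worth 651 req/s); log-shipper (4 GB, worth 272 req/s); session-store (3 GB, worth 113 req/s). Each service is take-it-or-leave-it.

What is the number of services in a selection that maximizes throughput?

2

Best achievable throughput is 1502.
webhook-dispatcher + email-composer hits 1502 at 19 GB.
Any selection reaching 1502 contains exactly 2 services.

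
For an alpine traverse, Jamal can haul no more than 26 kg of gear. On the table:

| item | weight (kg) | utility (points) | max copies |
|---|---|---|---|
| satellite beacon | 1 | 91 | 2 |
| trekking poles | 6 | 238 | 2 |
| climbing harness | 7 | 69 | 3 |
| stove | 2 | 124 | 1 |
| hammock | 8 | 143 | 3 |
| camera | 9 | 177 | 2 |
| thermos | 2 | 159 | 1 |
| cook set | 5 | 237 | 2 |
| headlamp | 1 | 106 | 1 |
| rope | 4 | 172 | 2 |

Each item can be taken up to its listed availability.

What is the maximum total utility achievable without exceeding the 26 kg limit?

A density-first pass picks 2×satellite beacon + stove + thermos + 2×cook set + headlamp + 2×rope — 1389 at 25 kg.
Dropping cook set frees 5 kg; slotting in trekking poles (6 kg) lifts the total to 1390 at 26 kg.
Nothing else within 26 kg beats 1390.

1390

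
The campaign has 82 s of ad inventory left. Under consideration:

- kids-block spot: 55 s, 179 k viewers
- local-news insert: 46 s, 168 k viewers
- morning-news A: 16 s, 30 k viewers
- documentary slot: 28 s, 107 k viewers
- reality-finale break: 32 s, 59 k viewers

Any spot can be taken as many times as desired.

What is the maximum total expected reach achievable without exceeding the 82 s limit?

275

The ratio heuristic lands on morning-news A + 2×documentary slot (244) but leaves 10 s idle.
Dropping morning-news A and documentary slot frees 44 s; slotting in local-news insert (46 s) lifts the total to 275 at 74 s.
The spare 8 s is too small for any remaining spot, and no exchange beats 275.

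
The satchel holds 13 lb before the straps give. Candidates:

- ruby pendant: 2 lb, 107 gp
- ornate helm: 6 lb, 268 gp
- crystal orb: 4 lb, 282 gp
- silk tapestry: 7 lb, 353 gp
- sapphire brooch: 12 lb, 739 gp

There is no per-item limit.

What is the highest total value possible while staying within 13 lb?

By value per lb: crystal orb 70.50, sapphire brooch 61.58, ruby pendant 53.50 lead.
Taking 3×crystal orb: 12 lb used, 846 in value.
Every other selection either busts 13 lb or fails to beat 846.

846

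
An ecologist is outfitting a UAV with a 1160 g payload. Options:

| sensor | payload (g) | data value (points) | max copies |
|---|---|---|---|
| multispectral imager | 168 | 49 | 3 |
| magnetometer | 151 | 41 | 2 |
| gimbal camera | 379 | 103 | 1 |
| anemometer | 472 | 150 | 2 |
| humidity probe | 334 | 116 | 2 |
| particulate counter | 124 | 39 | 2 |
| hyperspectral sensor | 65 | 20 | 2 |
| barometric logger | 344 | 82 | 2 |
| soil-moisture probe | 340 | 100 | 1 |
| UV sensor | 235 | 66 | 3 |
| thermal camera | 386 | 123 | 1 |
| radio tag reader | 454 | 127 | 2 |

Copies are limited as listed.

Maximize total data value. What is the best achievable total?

382

A density-first pass picks 2×humidity probe + hyperspectral sensor + thermal camera — 375 at 1119 g.
The 451 g tied up in hyperspectral sensor and thermal camera is better spent on anemometer — total rises to 382 (1140 g).
No other feasible combination exceeds 382.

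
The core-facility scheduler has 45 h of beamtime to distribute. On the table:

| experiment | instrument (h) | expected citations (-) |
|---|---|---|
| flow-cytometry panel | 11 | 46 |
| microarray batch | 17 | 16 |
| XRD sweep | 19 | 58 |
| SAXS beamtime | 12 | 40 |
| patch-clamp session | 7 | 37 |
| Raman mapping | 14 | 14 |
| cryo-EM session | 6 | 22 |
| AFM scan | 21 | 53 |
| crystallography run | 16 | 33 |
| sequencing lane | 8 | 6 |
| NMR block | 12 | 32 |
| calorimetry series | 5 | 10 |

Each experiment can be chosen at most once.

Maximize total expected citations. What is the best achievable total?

A density-first pass picks flow-cytometry panel + SAXS beamtime + patch-clamp session + cryo-EM session + calorimetry series — 155 at 41 h.
Replace SAXS beamtime and calorimetry series with XRD sweep: the trade gains 8 net, giving 163 at 43 h.
Next best is flow-cytometry panel + patch-clamp session + cryo-EM session + AFM scan at 158 (45 h) — short by 5.

163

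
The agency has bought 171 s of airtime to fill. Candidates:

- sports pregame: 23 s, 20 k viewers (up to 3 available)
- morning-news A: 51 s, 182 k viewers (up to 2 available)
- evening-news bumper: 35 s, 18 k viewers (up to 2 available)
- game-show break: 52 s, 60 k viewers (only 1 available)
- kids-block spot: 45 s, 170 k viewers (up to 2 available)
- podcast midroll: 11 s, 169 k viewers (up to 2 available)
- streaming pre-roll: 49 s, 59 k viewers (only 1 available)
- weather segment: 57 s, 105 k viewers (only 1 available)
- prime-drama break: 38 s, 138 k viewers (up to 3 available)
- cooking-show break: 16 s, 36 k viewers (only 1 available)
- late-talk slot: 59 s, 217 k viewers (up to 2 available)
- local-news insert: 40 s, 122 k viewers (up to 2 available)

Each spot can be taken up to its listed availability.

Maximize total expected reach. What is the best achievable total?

895

The ratio ordering already packs tightly: 2×kids-block spot + 2×podcast midroll + late-talk slot, 171 s, 895.
No other feasible combination exceeds 895.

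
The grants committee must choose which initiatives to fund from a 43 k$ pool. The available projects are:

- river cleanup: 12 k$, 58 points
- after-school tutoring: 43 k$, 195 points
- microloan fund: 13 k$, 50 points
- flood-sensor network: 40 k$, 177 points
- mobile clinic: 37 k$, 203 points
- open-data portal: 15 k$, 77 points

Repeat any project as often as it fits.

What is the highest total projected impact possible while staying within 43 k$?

212

The ratio heuristic lands on mobile clinic (203) but leaves 6 k$ idle.
Dropping mobile clinic frees 37 k$; slotting in river cleanup + 2×open-data portal (42 k$) lifts the total to 212 at 42 k$.
The spare 1 k$ is too small for any remaining project, and no exchange beats 212.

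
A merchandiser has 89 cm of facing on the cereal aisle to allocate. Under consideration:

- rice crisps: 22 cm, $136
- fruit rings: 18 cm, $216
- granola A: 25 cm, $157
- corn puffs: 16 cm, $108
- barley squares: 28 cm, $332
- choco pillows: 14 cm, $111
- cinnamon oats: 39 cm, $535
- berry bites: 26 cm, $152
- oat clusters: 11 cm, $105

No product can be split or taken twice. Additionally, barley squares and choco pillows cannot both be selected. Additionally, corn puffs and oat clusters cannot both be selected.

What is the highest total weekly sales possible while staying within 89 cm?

Ranking by ratio (weekly sales/cm): cinnamon oats 13.72, fruit rings 12.00, barley squares 11.86, oat clusters 9.55.
The ratio ordering already packs tightly: fruit rings + barley squares + cinnamon oats, 85 cm, 1083.
That's the maximum — no feasible swap from here does better than 1083.

1083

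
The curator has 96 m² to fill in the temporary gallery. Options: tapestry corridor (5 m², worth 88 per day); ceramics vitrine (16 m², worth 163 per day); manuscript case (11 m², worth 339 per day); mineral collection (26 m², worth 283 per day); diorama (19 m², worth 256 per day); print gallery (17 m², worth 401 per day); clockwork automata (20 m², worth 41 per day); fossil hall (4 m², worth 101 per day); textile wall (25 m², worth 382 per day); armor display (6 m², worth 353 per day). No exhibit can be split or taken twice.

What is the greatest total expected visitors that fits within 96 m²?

1947

Filling by ratio: tapestry corridor + manuscript case + diorama + print gallery + fossil hall + textile wall + armor display for 1920, with 9 m² left unused.
Dropping diorama frees 19 m²; slotting in mineral collection (26 m²) lifts the total to 1947 at 94 m².
That's the maximum — no swap from here does better than 1947.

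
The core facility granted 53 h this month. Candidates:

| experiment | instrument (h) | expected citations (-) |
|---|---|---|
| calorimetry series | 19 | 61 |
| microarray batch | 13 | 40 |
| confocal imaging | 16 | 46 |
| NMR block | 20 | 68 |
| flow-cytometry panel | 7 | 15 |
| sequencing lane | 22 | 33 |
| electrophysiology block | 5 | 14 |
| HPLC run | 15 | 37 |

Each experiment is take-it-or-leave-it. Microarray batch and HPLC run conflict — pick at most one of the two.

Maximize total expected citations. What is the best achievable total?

169

The ratio ordering already packs tightly: calorimetry series + microarray batch + NMR block, 52 h, 169.
An exhaustive check of the 256 subsets confirms 169.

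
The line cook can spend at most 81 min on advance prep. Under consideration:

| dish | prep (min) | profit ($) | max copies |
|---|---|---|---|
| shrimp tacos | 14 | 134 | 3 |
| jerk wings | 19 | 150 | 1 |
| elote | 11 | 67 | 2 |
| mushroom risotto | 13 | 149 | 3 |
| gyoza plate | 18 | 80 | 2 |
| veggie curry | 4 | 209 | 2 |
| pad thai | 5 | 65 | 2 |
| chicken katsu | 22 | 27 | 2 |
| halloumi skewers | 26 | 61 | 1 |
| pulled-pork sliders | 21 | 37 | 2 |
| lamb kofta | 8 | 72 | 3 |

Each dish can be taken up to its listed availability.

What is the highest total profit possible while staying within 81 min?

1211

By profit per min: veggie curry 52.25, pad thai 13.00, mushroom risotto 11.46 lead.
Filling by ratio: shrimp tacos + 3×mushroom risotto + 2×veggie curry + 2×pad thai + lamb kofta for 1201, with 2 min left unused.
Dropping shrimp tacos frees 14 min; slotting in 2×lamb kofta (16 min) lifts the total to 1211 at 81 min.
No other feasible combination exceeds 1211.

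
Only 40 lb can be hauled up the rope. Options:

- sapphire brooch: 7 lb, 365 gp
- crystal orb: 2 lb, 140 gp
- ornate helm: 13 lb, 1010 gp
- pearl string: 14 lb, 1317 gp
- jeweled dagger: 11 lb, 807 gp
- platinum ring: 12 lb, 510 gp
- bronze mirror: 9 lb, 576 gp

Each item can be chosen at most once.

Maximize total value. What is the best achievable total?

3274

Crystal orb + ornate helm + pearl string + jeweled dagger uses 40 of the 40 lb and totals 3274.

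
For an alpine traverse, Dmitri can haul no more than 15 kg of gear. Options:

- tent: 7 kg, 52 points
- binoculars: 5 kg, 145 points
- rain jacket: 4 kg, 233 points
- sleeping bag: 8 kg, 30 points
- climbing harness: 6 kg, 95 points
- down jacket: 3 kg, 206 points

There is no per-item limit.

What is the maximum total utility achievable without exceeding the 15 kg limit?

1030

5×down jacket uses 15 of the 15 kg and totals 1030.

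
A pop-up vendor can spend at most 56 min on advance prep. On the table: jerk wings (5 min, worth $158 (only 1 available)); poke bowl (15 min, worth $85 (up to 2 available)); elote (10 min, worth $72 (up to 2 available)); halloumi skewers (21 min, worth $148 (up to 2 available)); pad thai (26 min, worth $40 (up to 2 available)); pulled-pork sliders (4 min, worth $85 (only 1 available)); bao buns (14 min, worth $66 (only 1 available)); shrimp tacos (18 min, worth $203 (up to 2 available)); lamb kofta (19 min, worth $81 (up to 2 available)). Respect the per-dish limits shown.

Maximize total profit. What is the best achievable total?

Taking jerk wings + elote + pulled-pork sliders + 2×shrimp tacos: 55 min used, 721 in profit.
Nothing else within 56 min beats 721.

721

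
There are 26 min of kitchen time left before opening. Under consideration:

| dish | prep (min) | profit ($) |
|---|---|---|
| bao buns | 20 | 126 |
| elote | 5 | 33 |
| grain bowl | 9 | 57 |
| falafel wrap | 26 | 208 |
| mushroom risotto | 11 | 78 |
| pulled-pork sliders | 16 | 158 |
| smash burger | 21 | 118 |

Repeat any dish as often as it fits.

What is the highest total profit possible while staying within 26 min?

2×elote + pulled-pork sliders uses 26 of the 26 min and totals 224.

224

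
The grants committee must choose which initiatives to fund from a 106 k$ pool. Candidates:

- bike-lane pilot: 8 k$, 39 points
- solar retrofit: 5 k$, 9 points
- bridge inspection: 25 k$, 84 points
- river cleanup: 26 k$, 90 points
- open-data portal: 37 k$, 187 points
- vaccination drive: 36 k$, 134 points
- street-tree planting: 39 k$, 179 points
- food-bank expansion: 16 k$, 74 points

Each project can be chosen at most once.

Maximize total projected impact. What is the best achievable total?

Density check — open-data portal 5.05, bike-lane pilot 4.88, food-bank expansion 4.62, street-tree planting 4.59 are the best per k$.
The ratio ordering already packs tightly: bike-lane pilot + solar retrofit + open-data portal + street-tree planting + food-bank expansion, 105 k$, 488.
An exhaustive check of the 256 subsets confirms 488.

488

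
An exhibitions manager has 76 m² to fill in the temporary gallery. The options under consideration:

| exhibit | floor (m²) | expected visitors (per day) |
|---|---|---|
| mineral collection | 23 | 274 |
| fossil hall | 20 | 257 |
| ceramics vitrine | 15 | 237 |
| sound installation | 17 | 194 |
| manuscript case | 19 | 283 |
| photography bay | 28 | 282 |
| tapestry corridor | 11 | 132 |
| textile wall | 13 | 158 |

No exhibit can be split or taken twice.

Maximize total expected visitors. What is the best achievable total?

Filling by ratio: fossil hall + ceramics vitrine + manuscript case + textile wall for 935, with 9 m² left unused.
The 20 m² tied up in fossil hall is better spent on sound installation + tapestry corridor — total rises to 1004 (75 m²).
An exhaustive check of the 256 subsets confirms 1004.

1004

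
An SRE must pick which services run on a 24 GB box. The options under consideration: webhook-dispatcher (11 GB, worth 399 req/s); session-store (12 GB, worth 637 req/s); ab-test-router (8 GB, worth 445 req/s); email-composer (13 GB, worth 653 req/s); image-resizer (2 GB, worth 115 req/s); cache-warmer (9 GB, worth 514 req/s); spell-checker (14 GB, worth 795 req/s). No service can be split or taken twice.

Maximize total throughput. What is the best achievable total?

1355

Greedy by ratio would take ab-test-router + image-resizer + cache-warmer: 19 GB used, total 1074.
Dropping cache-warmer frees 9 GB; slotting in spell-checker (14 GB) lifts the total to 1355 at 24 GB.
Next best is cache-warmer + spell-checker at 1309 (23 GB) — short by 46.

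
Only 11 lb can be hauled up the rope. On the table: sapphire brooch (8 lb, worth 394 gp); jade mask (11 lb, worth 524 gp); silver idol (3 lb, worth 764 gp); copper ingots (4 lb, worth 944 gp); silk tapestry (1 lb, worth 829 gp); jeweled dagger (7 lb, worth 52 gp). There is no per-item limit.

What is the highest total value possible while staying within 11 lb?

Density check — silk tapestry 829.00, silver idol 254.67, copper ingots 236.00 are the best per lb.
The ratio ordering already packs tightly: 11×silk tapestry, 11 lb, 9119.
No other feasible combination exceeds 9119.

9119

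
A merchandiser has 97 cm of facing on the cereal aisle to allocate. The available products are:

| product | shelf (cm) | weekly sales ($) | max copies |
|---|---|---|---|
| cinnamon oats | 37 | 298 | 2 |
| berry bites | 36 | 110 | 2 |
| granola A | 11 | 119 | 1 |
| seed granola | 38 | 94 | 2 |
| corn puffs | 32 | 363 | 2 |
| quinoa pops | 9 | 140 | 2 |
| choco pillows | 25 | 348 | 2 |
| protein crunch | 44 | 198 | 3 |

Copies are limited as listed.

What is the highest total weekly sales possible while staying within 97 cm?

1199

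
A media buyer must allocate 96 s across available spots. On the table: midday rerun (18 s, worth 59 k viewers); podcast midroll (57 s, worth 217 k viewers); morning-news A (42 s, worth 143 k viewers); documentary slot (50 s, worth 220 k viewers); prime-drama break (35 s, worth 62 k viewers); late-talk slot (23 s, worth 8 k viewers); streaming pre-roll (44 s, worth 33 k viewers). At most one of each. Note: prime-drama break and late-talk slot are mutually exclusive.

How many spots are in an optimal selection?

The maximum expected reach within 96 s is 363.
For example morning-news A + documentary slot achieves it, using 92 s.
Any selection reaching 363 contains exactly 2 spots.

2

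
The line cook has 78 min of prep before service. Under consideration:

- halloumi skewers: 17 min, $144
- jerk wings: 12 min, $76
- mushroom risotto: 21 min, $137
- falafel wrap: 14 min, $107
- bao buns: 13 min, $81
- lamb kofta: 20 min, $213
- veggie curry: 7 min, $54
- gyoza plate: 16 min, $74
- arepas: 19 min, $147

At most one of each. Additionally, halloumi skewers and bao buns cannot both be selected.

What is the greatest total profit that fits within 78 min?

665

Density check — lamb kofta 10.65, halloumi skewers 8.47, arepas 7.74, veggie curry 7.71 are the best per min.
The ratio ordering already packs tightly: halloumi skewers + falafel wrap + lamb kofta + veggie curry + arepas, 77 min, 665.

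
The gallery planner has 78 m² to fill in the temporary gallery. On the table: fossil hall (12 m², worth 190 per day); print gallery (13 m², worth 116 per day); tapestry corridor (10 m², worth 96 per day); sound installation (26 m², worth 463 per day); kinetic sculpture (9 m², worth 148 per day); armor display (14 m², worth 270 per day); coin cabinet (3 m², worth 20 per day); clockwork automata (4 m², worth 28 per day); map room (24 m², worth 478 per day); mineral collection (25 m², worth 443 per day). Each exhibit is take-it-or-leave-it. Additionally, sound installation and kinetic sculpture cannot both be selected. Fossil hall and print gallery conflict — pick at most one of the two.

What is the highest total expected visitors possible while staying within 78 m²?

1404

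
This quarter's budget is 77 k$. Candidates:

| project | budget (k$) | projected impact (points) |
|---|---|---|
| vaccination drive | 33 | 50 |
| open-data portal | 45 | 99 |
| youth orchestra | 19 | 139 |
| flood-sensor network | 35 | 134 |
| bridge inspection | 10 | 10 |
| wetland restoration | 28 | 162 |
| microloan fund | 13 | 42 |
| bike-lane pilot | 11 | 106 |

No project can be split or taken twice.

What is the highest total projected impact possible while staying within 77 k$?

The ratio ordering already packs tightly: youth orchestra + wetland restoration + microloan fund + bike-lane pilot, 71 k$, 449.
Next best is youth orchestra + bridge inspection + wetland restoration + bike-lane pilot at 417 (68 k$) — short by 32.

449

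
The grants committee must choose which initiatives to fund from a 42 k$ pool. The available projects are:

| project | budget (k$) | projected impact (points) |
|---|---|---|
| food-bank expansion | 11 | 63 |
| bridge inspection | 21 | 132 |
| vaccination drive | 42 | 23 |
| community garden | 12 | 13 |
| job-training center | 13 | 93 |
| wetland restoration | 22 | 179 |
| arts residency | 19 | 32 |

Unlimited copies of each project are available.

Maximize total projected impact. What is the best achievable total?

279

A density-first pass picks job-training center + wetland restoration — 272 at 35 k$.
Replace wetland restoration with 2×job-training center: the trade gains 7 net, giving 279 at 39 k$.
No other feasible combination exceeds 279.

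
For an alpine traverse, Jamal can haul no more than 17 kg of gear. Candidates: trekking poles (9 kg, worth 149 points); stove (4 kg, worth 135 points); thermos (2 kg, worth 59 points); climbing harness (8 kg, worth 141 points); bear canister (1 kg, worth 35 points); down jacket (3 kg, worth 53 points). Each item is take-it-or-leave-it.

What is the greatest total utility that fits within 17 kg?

388

Greedy by ratio would take stove + thermos + bear canister + down jacket: 10 kg used, total 282.
The 1 kg tied up in bear canister is better spent on climbing harness — total rises to 388 (17 kg).
The closest alternative, trekking poles + stove + thermos + bear canister, reaches only 378.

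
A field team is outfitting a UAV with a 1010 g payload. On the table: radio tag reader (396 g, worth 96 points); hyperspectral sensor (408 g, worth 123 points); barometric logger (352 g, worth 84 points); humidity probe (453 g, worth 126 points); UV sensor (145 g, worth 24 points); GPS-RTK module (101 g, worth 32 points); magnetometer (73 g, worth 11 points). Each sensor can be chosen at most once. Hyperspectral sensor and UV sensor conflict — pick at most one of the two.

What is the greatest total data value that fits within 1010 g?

281

Hyperspectral sensor + humidity probe + GPS-RTK module uses 962 of the 1010 g and totals 281.
The spare 48 g is too small for any remaining sensor, and no feasible exchange beats 281.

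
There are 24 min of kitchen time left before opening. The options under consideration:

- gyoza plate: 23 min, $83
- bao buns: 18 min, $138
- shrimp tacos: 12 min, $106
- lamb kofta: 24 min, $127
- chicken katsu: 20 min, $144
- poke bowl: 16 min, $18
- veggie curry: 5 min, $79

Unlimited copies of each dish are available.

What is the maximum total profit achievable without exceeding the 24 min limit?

316

The ratio ordering already packs tightly: 4×veggie curry, 20 min, 316.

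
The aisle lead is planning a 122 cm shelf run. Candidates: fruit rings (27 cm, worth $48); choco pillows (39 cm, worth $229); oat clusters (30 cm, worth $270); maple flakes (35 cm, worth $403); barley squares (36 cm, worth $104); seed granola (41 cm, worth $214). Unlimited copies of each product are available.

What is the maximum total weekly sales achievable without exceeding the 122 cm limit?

By weekly sales per cm: maple flakes 11.51, oat clusters 9.00, choco pillows 5.87 lead.
Taking 3×maple flakes: 105 cm used, 1209 in weekly sales.
That's the maximum — no swap from here does better than 1209.

1209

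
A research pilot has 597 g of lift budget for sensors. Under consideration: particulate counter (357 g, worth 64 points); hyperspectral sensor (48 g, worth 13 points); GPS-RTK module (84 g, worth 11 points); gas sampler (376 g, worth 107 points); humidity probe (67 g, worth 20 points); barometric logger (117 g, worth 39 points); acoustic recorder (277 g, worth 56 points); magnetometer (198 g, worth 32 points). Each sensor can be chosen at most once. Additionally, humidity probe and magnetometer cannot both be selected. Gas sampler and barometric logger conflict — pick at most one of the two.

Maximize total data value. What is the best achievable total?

Best packing: hyperspectral sensor + GPS-RTK module + gas sampler + humidity probe — 575 g, 151 total.
Every other selection either busts 597 g or breaks a pairing rule or fails to beat 151.

151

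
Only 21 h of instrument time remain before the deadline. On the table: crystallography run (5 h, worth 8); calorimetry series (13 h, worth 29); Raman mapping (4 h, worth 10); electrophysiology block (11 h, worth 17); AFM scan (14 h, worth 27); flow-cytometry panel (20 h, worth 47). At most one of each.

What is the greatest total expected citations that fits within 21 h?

47

Ranking by ratio (expected citations/h): Raman mapping 2.50, flow-cytometry panel 2.35, calorimetry series 2.23.
Greedy by ratio would take calorimetry series + Raman mapping: 17 h used, total 39.
Dropping calorimetry series and Raman mapping frees 17 h; slotting in flow-cytometry panel (20 h) lifts the total to 47 at 20 h.
Runner-up calorimetry series + Raman mapping tops out at 39.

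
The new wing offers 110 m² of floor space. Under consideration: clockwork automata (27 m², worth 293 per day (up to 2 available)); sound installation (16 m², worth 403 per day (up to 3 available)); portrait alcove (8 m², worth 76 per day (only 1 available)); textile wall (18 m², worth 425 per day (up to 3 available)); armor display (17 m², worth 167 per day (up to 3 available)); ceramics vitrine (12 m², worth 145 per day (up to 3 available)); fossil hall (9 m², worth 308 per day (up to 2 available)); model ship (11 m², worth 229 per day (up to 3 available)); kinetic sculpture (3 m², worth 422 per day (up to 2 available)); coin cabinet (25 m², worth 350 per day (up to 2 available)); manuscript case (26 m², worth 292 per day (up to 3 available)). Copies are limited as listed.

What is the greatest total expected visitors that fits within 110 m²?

3541

The ratio heuristic lands on 3×sound installation + 2×textile wall + 2×fossil hall + 2×kinetic sculpture (3519) but leaves 2 m² idle.
The 16 m² tied up in sound installation is better spent on textile wall — total rises to 3541 (110 m²).
Every other selection either busts 110 m² or exceeds an availability limit or fails to beat 3541.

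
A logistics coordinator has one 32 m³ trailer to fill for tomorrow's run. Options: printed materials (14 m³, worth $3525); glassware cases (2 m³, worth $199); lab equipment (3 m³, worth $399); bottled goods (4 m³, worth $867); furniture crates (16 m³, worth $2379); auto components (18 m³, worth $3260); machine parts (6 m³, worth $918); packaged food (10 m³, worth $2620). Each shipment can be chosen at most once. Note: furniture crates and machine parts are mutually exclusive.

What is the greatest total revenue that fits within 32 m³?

7411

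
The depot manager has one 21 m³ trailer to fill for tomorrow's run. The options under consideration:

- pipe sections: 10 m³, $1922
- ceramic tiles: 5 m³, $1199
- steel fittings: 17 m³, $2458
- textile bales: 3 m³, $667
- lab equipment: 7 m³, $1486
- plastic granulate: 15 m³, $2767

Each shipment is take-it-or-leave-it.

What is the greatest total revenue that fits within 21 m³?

4075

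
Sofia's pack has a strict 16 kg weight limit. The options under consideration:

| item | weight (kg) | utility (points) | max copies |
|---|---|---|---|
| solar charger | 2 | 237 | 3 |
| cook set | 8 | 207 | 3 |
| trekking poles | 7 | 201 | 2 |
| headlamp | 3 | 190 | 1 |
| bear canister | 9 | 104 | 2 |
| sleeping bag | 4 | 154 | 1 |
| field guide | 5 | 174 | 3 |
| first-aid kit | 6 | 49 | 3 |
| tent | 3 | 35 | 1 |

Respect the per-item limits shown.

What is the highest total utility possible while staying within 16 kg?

1102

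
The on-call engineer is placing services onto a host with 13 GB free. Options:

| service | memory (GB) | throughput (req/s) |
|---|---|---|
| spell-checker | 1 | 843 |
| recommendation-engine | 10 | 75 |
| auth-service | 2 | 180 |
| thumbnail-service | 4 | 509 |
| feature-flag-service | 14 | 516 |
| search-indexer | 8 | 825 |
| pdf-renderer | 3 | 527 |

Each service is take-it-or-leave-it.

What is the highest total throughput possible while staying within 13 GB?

2195

A density-first pass picks spell-checker + auth-service + thumbnail-service + pdf-renderer — 2059 at 10 GB.
Replace auth-service and thumbnail-service with search-indexer: the trade gains 136 net, giving 2195 at 12 GB.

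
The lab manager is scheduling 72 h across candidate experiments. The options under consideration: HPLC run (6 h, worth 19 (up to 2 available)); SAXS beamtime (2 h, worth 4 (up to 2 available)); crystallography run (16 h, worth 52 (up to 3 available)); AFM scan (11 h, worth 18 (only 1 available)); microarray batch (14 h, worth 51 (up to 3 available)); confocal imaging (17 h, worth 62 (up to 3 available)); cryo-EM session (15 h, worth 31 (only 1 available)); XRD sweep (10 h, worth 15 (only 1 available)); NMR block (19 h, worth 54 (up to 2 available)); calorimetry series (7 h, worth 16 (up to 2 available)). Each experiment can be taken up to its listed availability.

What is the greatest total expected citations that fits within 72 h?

256

Density check — confocal imaging 3.65, microarray batch 3.64, crystallography run 3.25, HPLC run 3.17 are the best per h.
HPLC run + microarray batch + 3×confocal imaging uses 71 of the 72 h and totals 256.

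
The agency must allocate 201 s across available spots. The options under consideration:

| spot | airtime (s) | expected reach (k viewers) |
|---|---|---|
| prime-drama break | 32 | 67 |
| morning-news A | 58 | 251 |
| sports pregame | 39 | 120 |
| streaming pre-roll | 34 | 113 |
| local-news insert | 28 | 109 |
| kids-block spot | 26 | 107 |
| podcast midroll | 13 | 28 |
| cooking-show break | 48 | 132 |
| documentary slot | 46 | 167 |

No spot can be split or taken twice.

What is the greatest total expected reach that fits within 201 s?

754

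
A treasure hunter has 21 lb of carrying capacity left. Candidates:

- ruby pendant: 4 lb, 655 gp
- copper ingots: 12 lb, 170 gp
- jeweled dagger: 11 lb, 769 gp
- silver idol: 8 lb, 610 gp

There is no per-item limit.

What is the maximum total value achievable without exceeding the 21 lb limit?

3275

Ranking by ratio (value/lb): ruby pendant 163.75, silver idol 76.25, jeweled dagger 69.91, copper ingots 14.17.
Best packing: 5×ruby pendant — 20 lb, 3275 total.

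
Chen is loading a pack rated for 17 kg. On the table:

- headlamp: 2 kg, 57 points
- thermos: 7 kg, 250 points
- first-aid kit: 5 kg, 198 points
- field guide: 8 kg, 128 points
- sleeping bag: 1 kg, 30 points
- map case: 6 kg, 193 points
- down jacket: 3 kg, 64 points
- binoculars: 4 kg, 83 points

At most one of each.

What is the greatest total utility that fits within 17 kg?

Filling by ratio: headlamp + thermos + first-aid kit + sleeping bag for 535, with 2 kg left unused.
The 1 kg tied up in sleeping bag is better spent on down jacket — total rises to 569 (17 kg).
That's the maximum — no swap from here does better than 569.

569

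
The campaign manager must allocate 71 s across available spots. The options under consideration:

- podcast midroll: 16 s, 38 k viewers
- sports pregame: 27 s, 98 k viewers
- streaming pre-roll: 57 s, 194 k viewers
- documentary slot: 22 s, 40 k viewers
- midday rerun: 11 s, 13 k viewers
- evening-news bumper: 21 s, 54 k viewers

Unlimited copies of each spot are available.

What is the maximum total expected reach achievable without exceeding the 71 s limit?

Density check — sports pregame 3.63, streaming pre-roll 3.40, evening-news bumper 2.57, podcast midroll 2.38 are the best per s.
The ratio ordering already packs tightly: podcast midroll + 2×sports pregame, 70 s, 234.
The spare 1 s is too small for any remaining spot, and no exchange beats 234.

234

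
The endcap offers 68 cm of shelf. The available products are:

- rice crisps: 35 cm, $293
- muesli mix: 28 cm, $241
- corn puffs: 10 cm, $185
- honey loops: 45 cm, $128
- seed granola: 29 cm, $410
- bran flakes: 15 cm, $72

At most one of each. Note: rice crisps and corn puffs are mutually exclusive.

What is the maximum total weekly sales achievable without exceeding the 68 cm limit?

Best packing: muesli mix + corn puffs + seed granola — 67 cm, 836 total.

836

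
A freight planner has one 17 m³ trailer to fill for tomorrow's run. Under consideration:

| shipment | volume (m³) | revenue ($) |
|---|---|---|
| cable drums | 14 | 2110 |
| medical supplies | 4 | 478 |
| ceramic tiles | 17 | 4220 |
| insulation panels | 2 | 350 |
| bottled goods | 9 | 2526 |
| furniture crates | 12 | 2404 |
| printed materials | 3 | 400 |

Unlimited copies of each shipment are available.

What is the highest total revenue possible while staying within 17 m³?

4220

Taking the top-ratio shipments first gives 4×insulation panels + bottled goods for 3926 (17 m³).
Dropping 4×insulation panels and bottled goods frees 17 m³; slotting in ceramic tiles (17 m³) lifts the total to 4220 at 17 m³.
Every other selection either busts 17 m³ or fails to beat 4220.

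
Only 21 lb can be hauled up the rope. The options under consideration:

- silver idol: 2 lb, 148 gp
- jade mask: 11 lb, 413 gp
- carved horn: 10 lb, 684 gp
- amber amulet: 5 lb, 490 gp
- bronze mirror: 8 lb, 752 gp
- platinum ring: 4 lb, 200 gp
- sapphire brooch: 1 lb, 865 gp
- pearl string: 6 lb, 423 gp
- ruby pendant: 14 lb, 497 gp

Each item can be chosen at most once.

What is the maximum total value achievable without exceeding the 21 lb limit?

2530

Density check — sapphire brooch 865.00, amber amulet 98.00, bronze mirror 94.00 are the best per lb.
Taking the top-ratio items first gives silver idol + amber amulet + bronze mirror + platinum ring + sapphire brooch for 2455 (20 lb).
The 6 lb tied up in silver idol and platinum ring is better spent on pearl string — total rises to 2530 (20 lb).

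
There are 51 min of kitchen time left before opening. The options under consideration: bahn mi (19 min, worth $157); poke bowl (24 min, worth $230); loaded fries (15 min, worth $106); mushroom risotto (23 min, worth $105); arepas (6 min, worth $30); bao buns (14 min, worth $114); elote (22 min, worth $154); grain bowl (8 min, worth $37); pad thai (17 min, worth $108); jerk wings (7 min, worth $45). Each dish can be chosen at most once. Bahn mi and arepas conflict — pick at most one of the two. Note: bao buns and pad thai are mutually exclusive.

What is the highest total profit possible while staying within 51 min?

Best packing: bahn mi + poke bowl + jerk wings — 50 min, 432 total.
Every other selection either busts 51 min or breaks a pairing rule or fails to beat 432.

432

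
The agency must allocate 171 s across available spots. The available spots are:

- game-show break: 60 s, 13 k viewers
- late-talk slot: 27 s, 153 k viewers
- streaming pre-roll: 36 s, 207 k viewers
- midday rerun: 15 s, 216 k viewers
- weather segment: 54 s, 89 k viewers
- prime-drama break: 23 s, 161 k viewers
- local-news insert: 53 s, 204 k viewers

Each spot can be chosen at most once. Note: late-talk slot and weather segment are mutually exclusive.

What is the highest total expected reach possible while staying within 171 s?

The ratio ordering already packs tightly: late-talk slot + streaming pre-roll + midday rerun + prime-drama break + local-news insert, 154 s, 941.

941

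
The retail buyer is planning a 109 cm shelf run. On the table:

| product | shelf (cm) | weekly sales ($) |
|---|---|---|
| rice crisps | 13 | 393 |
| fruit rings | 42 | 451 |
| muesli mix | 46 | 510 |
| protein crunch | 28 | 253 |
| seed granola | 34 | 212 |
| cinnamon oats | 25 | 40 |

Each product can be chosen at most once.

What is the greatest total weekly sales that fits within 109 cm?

1354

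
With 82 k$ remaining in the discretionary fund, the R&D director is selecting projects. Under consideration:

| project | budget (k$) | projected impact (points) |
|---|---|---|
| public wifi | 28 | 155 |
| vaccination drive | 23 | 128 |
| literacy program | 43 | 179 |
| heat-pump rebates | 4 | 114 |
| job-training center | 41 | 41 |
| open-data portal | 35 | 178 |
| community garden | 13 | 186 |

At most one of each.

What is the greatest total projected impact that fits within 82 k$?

Greedy by ratio would take public wifi + vaccination drive + heat-pump rebates + community garden: 68 k$ used, total 583.
Dropping vaccination drive frees 23 k$; slotting in open-data portal (35 k$) lifts the total to 633 at 80 k$.
Next best is vaccination drive + heat-pump rebates + open-data portal + community garden at 606 (75 k$) — short by 27.

633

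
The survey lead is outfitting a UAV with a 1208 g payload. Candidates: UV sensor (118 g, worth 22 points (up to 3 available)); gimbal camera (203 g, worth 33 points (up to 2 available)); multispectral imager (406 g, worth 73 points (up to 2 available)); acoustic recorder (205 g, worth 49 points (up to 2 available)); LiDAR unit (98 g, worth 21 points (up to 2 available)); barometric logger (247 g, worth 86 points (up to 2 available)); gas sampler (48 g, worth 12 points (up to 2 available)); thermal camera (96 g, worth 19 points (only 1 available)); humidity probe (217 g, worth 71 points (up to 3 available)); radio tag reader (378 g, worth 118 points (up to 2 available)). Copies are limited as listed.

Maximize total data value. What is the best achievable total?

2×barometric logger + gas sampler + 3×humidity probe uses 1193 of the 1208 g and totals 397.
No other feasible combination exceeds 397.

397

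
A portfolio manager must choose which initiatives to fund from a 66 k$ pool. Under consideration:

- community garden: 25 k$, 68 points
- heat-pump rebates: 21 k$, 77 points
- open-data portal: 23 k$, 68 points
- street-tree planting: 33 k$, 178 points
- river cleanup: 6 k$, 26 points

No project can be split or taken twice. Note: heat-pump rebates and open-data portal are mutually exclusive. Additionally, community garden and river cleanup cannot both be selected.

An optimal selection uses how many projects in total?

3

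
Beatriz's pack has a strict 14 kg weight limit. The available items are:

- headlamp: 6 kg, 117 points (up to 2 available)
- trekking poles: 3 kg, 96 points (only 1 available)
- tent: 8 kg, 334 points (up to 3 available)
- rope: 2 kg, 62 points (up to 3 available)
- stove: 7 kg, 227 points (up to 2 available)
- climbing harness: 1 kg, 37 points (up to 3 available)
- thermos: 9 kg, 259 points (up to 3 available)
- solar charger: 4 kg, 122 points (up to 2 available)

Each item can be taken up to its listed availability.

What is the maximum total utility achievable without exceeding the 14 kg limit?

541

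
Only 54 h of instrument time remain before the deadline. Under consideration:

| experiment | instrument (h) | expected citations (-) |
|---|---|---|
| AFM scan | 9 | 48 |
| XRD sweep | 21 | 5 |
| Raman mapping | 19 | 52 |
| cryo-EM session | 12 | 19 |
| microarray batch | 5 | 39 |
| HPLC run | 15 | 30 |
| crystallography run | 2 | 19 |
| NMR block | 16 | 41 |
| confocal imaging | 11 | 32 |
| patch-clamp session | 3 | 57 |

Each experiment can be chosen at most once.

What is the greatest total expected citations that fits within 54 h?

256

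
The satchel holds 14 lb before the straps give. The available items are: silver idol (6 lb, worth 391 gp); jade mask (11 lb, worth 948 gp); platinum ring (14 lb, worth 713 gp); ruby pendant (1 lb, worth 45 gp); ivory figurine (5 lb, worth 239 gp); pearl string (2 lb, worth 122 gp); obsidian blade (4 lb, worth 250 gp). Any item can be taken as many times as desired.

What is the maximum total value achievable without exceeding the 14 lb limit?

1115

Jade mask + ruby pendant + pearl string uses 14 of the 14 lb and totals 1115.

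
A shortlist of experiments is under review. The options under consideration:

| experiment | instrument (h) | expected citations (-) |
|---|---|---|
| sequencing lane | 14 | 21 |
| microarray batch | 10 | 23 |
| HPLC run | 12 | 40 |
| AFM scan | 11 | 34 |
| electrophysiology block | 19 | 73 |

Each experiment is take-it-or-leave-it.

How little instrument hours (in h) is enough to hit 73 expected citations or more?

19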